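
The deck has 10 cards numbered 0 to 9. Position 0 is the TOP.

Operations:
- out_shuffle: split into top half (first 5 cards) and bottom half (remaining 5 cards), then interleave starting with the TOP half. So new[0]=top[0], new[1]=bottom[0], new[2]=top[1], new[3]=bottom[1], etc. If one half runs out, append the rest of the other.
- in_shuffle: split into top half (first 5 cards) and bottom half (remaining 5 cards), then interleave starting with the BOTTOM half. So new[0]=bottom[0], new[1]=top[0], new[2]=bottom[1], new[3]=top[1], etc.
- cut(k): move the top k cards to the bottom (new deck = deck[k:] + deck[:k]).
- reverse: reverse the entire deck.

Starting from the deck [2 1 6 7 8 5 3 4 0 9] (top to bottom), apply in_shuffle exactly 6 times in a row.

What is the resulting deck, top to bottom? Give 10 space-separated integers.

After op 1 (in_shuffle): [5 2 3 1 4 6 0 7 9 8]
After op 2 (in_shuffle): [6 5 0 2 7 3 9 1 8 4]
After op 3 (in_shuffle): [3 6 9 5 1 0 8 2 4 7]
After op 4 (in_shuffle): [0 3 8 6 2 9 4 5 7 1]
After op 5 (in_shuffle): [9 0 4 3 5 8 7 6 1 2]
After op 6 (in_shuffle): [8 9 7 0 6 4 1 3 2 5]

Answer: 8 9 7 0 6 4 1 3 2 5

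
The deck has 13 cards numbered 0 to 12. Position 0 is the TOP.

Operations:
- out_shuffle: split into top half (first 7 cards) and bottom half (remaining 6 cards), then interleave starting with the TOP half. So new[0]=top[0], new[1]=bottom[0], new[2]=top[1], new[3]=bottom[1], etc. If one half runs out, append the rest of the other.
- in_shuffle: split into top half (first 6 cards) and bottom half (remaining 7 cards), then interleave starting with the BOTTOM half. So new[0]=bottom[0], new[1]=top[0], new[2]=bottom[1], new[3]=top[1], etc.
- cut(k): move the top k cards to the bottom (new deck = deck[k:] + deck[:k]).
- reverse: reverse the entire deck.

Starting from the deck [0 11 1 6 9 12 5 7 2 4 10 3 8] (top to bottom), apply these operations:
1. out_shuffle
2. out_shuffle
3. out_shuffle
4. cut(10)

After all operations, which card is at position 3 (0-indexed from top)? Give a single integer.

After op 1 (out_shuffle): [0 7 11 2 1 4 6 10 9 3 12 8 5]
After op 2 (out_shuffle): [0 10 7 9 11 3 2 12 1 8 4 5 6]
After op 3 (out_shuffle): [0 12 10 1 7 8 9 4 11 5 3 6 2]
After op 4 (cut(10)): [3 6 2 0 12 10 1 7 8 9 4 11 5]
Position 3: card 0.

Answer: 0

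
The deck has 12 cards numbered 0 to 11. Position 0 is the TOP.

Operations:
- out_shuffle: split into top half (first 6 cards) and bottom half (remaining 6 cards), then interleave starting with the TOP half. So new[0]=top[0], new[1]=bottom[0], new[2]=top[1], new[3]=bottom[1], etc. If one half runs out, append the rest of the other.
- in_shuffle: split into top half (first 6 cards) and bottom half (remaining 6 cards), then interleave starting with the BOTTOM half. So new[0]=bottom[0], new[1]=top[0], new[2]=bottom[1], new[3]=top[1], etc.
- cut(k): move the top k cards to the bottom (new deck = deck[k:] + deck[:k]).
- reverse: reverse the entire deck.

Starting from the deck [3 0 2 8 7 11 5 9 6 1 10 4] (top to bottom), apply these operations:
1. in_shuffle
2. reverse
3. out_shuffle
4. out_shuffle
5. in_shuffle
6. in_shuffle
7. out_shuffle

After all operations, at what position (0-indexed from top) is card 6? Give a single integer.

After op 1 (in_shuffle): [5 3 9 0 6 2 1 8 10 7 4 11]
After op 2 (reverse): [11 4 7 10 8 1 2 6 0 9 3 5]
After op 3 (out_shuffle): [11 2 4 6 7 0 10 9 8 3 1 5]
After op 4 (out_shuffle): [11 10 2 9 4 8 6 3 7 1 0 5]
After op 5 (in_shuffle): [6 11 3 10 7 2 1 9 0 4 5 8]
After op 6 (in_shuffle): [1 6 9 11 0 3 4 10 5 7 8 2]
After op 7 (out_shuffle): [1 4 6 10 9 5 11 7 0 8 3 2]
Card 6 is at position 2.

Answer: 2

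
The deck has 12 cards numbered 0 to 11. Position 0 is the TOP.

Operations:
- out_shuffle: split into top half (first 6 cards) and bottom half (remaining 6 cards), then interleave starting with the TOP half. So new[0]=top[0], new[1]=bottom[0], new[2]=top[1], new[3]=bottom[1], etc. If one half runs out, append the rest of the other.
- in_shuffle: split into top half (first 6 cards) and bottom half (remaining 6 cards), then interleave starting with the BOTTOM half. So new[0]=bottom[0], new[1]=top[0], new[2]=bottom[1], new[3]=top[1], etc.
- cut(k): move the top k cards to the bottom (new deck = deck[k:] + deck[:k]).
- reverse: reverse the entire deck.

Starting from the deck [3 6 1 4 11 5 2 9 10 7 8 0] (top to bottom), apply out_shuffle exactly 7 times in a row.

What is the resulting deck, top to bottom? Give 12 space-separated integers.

After op 1 (out_shuffle): [3 2 6 9 1 10 4 7 11 8 5 0]
After op 2 (out_shuffle): [3 4 2 7 6 11 9 8 1 5 10 0]
After op 3 (out_shuffle): [3 9 4 8 2 1 7 5 6 10 11 0]
After op 4 (out_shuffle): [3 7 9 5 4 6 8 10 2 11 1 0]
After op 5 (out_shuffle): [3 8 7 10 9 2 5 11 4 1 6 0]
After op 6 (out_shuffle): [3 5 8 11 7 4 10 1 9 6 2 0]
After op 7 (out_shuffle): [3 10 5 1 8 9 11 6 7 2 4 0]

Answer: 3 10 5 1 8 9 11 6 7 2 4 0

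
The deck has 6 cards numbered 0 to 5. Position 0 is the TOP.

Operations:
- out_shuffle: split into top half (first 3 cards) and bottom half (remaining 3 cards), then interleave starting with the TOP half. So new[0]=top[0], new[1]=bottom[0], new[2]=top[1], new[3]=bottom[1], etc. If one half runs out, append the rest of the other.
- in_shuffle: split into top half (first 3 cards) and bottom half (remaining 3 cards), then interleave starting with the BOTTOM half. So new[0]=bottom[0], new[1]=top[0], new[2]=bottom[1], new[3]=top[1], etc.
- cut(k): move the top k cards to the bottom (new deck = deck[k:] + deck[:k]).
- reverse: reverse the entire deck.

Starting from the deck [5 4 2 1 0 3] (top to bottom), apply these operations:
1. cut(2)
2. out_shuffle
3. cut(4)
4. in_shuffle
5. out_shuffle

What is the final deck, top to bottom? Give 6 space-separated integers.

After op 1 (cut(2)): [2 1 0 3 5 4]
After op 2 (out_shuffle): [2 3 1 5 0 4]
After op 3 (cut(4)): [0 4 2 3 1 5]
After op 4 (in_shuffle): [3 0 1 4 5 2]
After op 5 (out_shuffle): [3 4 0 5 1 2]

Answer: 3 4 0 5 1 2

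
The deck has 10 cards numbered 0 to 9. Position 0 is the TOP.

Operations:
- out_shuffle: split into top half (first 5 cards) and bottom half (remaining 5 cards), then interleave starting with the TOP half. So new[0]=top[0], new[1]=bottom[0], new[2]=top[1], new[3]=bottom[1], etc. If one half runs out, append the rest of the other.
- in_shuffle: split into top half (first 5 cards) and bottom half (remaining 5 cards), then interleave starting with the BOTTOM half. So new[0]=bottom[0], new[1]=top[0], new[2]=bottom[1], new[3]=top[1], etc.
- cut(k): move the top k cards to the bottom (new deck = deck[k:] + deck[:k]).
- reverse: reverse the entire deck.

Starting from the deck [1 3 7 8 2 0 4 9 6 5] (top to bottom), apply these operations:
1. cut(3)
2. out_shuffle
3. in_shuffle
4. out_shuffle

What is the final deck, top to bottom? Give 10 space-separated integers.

After op 1 (cut(3)): [8 2 0 4 9 6 5 1 3 7]
After op 2 (out_shuffle): [8 6 2 5 0 1 4 3 9 7]
After op 3 (in_shuffle): [1 8 4 6 3 2 9 5 7 0]
After op 4 (out_shuffle): [1 2 8 9 4 5 6 7 3 0]

Answer: 1 2 8 9 4 5 6 7 3 0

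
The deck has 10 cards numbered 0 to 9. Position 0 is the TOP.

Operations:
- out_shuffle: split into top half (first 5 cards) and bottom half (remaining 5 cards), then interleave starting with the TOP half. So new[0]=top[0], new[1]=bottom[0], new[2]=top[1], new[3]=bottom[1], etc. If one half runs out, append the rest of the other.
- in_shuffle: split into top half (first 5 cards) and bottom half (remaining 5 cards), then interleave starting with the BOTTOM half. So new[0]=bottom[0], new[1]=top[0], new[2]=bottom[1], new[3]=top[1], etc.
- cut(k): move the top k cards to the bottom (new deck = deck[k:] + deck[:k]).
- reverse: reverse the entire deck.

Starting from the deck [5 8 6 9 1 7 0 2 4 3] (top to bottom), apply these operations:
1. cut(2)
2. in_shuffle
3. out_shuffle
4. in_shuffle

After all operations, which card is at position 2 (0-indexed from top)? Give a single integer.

Answer: 9

Derivation:
After op 1 (cut(2)): [6 9 1 7 0 2 4 3 5 8]
After op 2 (in_shuffle): [2 6 4 9 3 1 5 7 8 0]
After op 3 (out_shuffle): [2 1 6 5 4 7 9 8 3 0]
After op 4 (in_shuffle): [7 2 9 1 8 6 3 5 0 4]
Position 2: card 9.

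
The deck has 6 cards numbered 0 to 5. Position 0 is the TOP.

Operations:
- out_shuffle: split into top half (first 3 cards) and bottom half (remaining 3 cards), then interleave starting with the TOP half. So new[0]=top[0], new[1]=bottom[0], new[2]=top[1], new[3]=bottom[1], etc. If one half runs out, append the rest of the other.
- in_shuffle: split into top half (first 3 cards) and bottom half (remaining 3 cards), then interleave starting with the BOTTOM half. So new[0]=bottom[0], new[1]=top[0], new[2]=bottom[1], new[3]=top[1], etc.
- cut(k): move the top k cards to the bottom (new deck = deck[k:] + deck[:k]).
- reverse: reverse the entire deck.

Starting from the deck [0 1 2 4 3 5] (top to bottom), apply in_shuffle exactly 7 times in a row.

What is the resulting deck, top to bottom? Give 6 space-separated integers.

Answer: 4 0 3 1 5 2

Derivation:
After op 1 (in_shuffle): [4 0 3 1 5 2]
After op 2 (in_shuffle): [1 4 5 0 2 3]
After op 3 (in_shuffle): [0 1 2 4 3 5]
After op 4 (in_shuffle): [4 0 3 1 5 2]
After op 5 (in_shuffle): [1 4 5 0 2 3]
After op 6 (in_shuffle): [0 1 2 4 3 5]
After op 7 (in_shuffle): [4 0 3 1 5 2]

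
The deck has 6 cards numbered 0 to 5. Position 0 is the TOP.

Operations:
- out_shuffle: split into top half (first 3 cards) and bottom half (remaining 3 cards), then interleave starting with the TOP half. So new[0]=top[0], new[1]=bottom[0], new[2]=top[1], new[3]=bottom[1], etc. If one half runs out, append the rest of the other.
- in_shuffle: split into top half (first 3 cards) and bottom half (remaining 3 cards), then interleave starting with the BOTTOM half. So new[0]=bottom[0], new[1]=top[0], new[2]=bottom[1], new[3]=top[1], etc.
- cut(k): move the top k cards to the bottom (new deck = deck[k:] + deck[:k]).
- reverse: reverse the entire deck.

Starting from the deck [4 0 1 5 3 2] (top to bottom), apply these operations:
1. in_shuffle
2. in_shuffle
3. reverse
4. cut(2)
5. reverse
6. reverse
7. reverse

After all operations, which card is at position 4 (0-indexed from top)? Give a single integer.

After op 1 (in_shuffle): [5 4 3 0 2 1]
After op 2 (in_shuffle): [0 5 2 4 1 3]
After op 3 (reverse): [3 1 4 2 5 0]
After op 4 (cut(2)): [4 2 5 0 3 1]
After op 5 (reverse): [1 3 0 5 2 4]
After op 6 (reverse): [4 2 5 0 3 1]
After op 7 (reverse): [1 3 0 5 2 4]
Position 4: card 2.

Answer: 2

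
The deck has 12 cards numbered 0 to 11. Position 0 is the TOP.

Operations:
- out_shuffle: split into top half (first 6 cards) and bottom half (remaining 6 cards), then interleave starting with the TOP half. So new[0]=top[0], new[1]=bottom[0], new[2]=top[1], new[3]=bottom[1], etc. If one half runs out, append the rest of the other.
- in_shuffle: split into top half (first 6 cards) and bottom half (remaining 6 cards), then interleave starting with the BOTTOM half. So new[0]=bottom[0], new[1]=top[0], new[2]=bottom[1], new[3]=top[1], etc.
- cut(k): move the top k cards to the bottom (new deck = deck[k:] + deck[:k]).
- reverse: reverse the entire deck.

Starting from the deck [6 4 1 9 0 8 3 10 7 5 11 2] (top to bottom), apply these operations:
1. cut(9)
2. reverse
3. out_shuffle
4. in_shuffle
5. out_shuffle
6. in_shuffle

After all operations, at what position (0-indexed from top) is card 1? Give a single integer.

Answer: 0

Derivation:
After op 1 (cut(9)): [5 11 2 6 4 1 9 0 8 3 10 7]
After op 2 (reverse): [7 10 3 8 0 9 1 4 6 2 11 5]
After op 3 (out_shuffle): [7 1 10 4 3 6 8 2 0 11 9 5]
After op 4 (in_shuffle): [8 7 2 1 0 10 11 4 9 3 5 6]
After op 5 (out_shuffle): [8 11 7 4 2 9 1 3 0 5 10 6]
After op 6 (in_shuffle): [1 8 3 11 0 7 5 4 10 2 6 9]
Card 1 is at position 0.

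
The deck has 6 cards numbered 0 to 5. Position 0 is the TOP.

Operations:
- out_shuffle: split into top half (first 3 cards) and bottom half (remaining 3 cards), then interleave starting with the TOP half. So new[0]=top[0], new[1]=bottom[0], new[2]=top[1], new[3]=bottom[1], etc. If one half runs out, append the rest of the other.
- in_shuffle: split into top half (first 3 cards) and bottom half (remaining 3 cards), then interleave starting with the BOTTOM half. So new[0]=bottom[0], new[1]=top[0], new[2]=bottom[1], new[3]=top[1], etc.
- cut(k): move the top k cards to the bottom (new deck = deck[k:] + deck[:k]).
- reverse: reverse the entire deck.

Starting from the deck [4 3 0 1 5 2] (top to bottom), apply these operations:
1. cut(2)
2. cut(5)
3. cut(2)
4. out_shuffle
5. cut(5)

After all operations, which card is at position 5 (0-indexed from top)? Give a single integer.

Answer: 2

Derivation:
After op 1 (cut(2)): [0 1 5 2 4 3]
After op 2 (cut(5)): [3 0 1 5 2 4]
After op 3 (cut(2)): [1 5 2 4 3 0]
After op 4 (out_shuffle): [1 4 5 3 2 0]
After op 5 (cut(5)): [0 1 4 5 3 2]
Position 5: card 2.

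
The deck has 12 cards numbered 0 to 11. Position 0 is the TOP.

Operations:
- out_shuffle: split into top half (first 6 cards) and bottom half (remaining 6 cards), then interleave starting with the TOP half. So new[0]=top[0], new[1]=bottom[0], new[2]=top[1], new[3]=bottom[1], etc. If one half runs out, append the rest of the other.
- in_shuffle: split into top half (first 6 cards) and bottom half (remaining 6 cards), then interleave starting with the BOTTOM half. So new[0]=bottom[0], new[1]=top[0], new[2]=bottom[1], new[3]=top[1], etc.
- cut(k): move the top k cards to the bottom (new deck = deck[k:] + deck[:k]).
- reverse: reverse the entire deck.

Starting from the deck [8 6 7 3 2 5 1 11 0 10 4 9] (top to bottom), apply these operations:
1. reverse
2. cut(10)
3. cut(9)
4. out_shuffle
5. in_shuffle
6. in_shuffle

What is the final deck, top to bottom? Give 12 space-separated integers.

Answer: 1 6 10 2 9 11 7 4 5 8 0 3

Derivation:
After op 1 (reverse): [9 4 10 0 11 1 5 2 3 7 6 8]
After op 2 (cut(10)): [6 8 9 4 10 0 11 1 5 2 3 7]
After op 3 (cut(9)): [2 3 7 6 8 9 4 10 0 11 1 5]
After op 4 (out_shuffle): [2 4 3 10 7 0 6 11 8 1 9 5]
After op 5 (in_shuffle): [6 2 11 4 8 3 1 10 9 7 5 0]
After op 6 (in_shuffle): [1 6 10 2 9 11 7 4 5 8 0 3]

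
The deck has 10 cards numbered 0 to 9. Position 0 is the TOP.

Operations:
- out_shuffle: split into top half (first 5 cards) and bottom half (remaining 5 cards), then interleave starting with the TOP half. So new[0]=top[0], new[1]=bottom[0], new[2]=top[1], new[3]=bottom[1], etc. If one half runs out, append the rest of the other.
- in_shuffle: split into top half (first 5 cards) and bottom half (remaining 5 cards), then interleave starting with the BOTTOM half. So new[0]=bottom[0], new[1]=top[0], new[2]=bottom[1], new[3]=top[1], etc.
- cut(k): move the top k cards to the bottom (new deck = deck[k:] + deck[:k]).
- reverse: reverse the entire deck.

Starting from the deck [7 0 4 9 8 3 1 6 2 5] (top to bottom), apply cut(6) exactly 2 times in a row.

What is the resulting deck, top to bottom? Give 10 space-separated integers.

Answer: 4 9 8 3 1 6 2 5 7 0

Derivation:
After op 1 (cut(6)): [1 6 2 5 7 0 4 9 8 3]
After op 2 (cut(6)): [4 9 8 3 1 6 2 5 7 0]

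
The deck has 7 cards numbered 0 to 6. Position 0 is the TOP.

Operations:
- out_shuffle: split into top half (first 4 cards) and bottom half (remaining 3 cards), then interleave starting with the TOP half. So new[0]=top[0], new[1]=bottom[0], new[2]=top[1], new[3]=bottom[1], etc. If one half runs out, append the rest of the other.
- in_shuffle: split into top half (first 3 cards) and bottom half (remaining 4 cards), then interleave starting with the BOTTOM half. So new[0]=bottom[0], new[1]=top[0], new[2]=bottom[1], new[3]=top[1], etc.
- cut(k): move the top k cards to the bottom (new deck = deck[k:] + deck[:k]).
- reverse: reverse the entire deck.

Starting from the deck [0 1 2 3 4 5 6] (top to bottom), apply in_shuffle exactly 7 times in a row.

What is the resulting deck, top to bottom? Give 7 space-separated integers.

Answer: 3 0 4 1 5 2 6

Derivation:
After op 1 (in_shuffle): [3 0 4 1 5 2 6]
After op 2 (in_shuffle): [1 3 5 0 2 4 6]
After op 3 (in_shuffle): [0 1 2 3 4 5 6]
After op 4 (in_shuffle): [3 0 4 1 5 2 6]
After op 5 (in_shuffle): [1 3 5 0 2 4 6]
After op 6 (in_shuffle): [0 1 2 3 4 5 6]
After op 7 (in_shuffle): [3 0 4 1 5 2 6]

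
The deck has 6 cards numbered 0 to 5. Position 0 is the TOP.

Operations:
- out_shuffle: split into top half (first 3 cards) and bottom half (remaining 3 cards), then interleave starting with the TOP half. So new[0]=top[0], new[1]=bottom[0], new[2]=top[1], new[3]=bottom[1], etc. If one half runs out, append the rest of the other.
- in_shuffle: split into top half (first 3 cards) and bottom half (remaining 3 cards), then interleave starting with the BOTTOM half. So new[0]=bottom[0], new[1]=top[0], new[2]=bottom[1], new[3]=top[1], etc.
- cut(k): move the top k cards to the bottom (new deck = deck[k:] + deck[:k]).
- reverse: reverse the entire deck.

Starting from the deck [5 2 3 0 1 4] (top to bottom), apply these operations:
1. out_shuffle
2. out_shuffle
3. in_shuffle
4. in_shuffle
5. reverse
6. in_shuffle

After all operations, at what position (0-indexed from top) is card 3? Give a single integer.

After op 1 (out_shuffle): [5 0 2 1 3 4]
After op 2 (out_shuffle): [5 1 0 3 2 4]
After op 3 (in_shuffle): [3 5 2 1 4 0]
After op 4 (in_shuffle): [1 3 4 5 0 2]
After op 5 (reverse): [2 0 5 4 3 1]
After op 6 (in_shuffle): [4 2 3 0 1 5]
Card 3 is at position 2.

Answer: 2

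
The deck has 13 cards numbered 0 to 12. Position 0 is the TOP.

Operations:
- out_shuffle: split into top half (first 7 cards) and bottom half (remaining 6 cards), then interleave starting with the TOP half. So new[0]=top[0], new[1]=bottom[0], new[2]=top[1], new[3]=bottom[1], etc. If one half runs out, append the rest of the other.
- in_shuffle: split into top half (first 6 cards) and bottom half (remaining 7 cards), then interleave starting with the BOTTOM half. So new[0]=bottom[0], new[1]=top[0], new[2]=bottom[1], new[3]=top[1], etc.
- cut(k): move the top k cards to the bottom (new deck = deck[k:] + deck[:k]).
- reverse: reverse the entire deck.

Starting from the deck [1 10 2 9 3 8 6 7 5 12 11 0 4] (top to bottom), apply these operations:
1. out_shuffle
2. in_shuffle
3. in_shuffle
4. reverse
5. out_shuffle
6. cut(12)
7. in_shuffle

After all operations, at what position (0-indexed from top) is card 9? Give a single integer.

After op 1 (out_shuffle): [1 7 10 5 2 12 9 11 3 0 8 4 6]
After op 2 (in_shuffle): [9 1 11 7 3 10 0 5 8 2 4 12 6]
After op 3 (in_shuffle): [0 9 5 1 8 11 2 7 4 3 12 10 6]
After op 4 (reverse): [6 10 12 3 4 7 2 11 8 1 5 9 0]
After op 5 (out_shuffle): [6 11 10 8 12 1 3 5 4 9 7 0 2]
After op 6 (cut(12)): [2 6 11 10 8 12 1 3 5 4 9 7 0]
After op 7 (in_shuffle): [1 2 3 6 5 11 4 10 9 8 7 12 0]
Card 9 is at position 8.

Answer: 8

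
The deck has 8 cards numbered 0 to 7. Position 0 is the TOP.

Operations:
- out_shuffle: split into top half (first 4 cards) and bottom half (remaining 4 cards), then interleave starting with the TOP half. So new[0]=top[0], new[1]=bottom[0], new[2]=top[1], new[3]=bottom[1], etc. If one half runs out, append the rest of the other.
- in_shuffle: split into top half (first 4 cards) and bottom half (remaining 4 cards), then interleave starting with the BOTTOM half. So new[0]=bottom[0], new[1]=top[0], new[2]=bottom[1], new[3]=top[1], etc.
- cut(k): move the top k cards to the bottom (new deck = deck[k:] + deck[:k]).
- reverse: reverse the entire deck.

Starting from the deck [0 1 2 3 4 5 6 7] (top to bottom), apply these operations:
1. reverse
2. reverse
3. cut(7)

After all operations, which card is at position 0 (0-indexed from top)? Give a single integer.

After op 1 (reverse): [7 6 5 4 3 2 1 0]
After op 2 (reverse): [0 1 2 3 4 5 6 7]
After op 3 (cut(7)): [7 0 1 2 3 4 5 6]
Position 0: card 7.

Answer: 7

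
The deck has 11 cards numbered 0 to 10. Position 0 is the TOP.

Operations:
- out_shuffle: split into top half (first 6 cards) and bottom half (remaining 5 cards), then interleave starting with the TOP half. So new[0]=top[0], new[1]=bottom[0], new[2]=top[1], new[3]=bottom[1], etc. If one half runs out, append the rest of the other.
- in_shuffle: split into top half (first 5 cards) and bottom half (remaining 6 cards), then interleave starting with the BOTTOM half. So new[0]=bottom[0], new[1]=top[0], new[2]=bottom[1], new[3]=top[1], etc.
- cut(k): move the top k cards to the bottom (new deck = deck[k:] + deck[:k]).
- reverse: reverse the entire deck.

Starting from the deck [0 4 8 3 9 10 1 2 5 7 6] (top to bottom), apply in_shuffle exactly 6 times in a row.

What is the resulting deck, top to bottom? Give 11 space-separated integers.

After op 1 (in_shuffle): [10 0 1 4 2 8 5 3 7 9 6]
After op 2 (in_shuffle): [8 10 5 0 3 1 7 4 9 2 6]
After op 3 (in_shuffle): [1 8 7 10 4 5 9 0 2 3 6]
After op 4 (in_shuffle): [5 1 9 8 0 7 2 10 3 4 6]
After op 5 (in_shuffle): [7 5 2 1 10 9 3 8 4 0 6]
After op 6 (in_shuffle): [9 7 3 5 8 2 4 1 0 10 6]

Answer: 9 7 3 5 8 2 4 1 0 10 6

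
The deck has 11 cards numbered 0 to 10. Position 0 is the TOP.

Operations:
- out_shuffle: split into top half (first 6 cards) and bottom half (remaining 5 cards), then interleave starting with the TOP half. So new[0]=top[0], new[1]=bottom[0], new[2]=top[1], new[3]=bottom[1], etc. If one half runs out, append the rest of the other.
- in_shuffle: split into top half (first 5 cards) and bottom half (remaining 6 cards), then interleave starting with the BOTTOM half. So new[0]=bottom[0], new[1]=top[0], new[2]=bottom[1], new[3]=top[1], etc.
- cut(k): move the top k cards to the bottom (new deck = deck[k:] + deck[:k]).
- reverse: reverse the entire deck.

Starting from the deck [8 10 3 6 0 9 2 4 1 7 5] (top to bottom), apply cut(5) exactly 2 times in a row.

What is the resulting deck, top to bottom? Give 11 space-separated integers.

After op 1 (cut(5)): [9 2 4 1 7 5 8 10 3 6 0]
After op 2 (cut(5)): [5 8 10 3 6 0 9 2 4 1 7]

Answer: 5 8 10 3 6 0 9 2 4 1 7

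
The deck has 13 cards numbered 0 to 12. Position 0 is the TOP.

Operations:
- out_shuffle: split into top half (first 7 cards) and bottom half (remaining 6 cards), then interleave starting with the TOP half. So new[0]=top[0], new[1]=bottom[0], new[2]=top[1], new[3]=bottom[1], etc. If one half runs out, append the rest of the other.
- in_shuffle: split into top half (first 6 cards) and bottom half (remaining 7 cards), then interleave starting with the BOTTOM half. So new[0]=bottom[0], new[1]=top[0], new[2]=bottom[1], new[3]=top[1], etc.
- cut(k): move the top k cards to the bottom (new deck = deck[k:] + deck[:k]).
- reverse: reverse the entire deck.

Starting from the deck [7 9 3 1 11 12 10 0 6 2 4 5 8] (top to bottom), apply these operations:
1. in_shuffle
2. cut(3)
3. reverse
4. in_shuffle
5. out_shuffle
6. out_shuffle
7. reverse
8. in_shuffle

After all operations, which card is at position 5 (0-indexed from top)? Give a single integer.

Answer: 12

Derivation:
After op 1 (in_shuffle): [10 7 0 9 6 3 2 1 4 11 5 12 8]
After op 2 (cut(3)): [9 6 3 2 1 4 11 5 12 8 10 7 0]
After op 3 (reverse): [0 7 10 8 12 5 11 4 1 2 3 6 9]
After op 4 (in_shuffle): [11 0 4 7 1 10 2 8 3 12 6 5 9]
After op 5 (out_shuffle): [11 8 0 3 4 12 7 6 1 5 10 9 2]
After op 6 (out_shuffle): [11 6 8 1 0 5 3 10 4 9 12 2 7]
After op 7 (reverse): [7 2 12 9 4 10 3 5 0 1 8 6 11]
After op 8 (in_shuffle): [3 7 5 2 0 12 1 9 8 4 6 10 11]
Position 5: card 12.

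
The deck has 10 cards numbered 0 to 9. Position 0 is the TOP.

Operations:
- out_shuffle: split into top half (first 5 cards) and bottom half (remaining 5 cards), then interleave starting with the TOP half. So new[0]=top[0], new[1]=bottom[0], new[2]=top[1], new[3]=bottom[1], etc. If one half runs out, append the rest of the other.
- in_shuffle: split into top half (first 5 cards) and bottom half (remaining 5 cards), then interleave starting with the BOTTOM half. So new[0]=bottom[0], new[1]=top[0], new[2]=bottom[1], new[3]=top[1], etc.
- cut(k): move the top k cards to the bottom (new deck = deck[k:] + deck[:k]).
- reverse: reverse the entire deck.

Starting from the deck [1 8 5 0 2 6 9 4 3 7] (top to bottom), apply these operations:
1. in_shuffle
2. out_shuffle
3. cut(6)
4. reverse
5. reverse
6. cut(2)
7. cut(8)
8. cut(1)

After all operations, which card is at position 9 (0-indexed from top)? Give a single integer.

Answer: 8

Derivation:
After op 1 (in_shuffle): [6 1 9 8 4 5 3 0 7 2]
After op 2 (out_shuffle): [6 5 1 3 9 0 8 7 4 2]
After op 3 (cut(6)): [8 7 4 2 6 5 1 3 9 0]
After op 4 (reverse): [0 9 3 1 5 6 2 4 7 8]
After op 5 (reverse): [8 7 4 2 6 5 1 3 9 0]
After op 6 (cut(2)): [4 2 6 5 1 3 9 0 8 7]
After op 7 (cut(8)): [8 7 4 2 6 5 1 3 9 0]
After op 8 (cut(1)): [7 4 2 6 5 1 3 9 0 8]
Position 9: card 8.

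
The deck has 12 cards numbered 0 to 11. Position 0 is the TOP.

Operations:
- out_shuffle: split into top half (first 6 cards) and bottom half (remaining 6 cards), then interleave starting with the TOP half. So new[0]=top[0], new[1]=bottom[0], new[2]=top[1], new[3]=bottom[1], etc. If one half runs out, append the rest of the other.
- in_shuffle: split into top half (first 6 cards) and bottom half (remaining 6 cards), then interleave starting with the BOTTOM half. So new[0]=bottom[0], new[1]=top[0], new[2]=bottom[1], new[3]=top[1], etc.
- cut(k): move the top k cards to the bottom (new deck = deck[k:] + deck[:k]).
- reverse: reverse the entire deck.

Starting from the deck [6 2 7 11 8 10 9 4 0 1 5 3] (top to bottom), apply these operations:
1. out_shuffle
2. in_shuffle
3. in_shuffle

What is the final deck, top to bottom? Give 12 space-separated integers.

Answer: 5 11 4 6 10 1 7 9 3 8 0 2

Derivation:
After op 1 (out_shuffle): [6 9 2 4 7 0 11 1 8 5 10 3]
After op 2 (in_shuffle): [11 6 1 9 8 2 5 4 10 7 3 0]
After op 3 (in_shuffle): [5 11 4 6 10 1 7 9 3 8 0 2]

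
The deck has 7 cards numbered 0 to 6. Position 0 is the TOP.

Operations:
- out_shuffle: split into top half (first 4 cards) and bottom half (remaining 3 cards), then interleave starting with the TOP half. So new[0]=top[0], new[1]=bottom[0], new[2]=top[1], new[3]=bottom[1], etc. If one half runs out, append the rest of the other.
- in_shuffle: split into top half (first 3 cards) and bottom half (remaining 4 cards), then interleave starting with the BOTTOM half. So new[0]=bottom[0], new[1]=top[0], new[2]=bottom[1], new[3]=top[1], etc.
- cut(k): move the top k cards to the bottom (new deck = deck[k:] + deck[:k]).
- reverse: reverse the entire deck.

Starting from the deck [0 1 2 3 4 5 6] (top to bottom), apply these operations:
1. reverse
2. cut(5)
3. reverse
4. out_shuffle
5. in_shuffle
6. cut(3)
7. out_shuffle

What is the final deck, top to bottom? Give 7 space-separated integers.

After op 1 (reverse): [6 5 4 3 2 1 0]
After op 2 (cut(5)): [1 0 6 5 4 3 2]
After op 3 (reverse): [2 3 4 5 6 0 1]
After op 4 (out_shuffle): [2 6 3 0 4 1 5]
After op 5 (in_shuffle): [0 2 4 6 1 3 5]
After op 6 (cut(3)): [6 1 3 5 0 2 4]
After op 7 (out_shuffle): [6 0 1 2 3 4 5]

Answer: 6 0 1 2 3 4 5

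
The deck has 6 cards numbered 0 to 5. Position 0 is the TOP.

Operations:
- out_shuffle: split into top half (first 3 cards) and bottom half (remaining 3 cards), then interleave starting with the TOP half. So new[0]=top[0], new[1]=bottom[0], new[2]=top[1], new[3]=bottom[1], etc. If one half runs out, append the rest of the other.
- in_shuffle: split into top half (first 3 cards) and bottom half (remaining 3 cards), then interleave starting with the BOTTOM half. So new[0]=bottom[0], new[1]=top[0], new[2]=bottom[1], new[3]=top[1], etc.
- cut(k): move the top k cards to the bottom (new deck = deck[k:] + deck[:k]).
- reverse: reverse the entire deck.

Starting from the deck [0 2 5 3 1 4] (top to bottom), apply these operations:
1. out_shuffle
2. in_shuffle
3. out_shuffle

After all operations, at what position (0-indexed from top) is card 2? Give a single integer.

Answer: 5

Derivation:
After op 1 (out_shuffle): [0 3 2 1 5 4]
After op 2 (in_shuffle): [1 0 5 3 4 2]
After op 3 (out_shuffle): [1 3 0 4 5 2]
Card 2 is at position 5.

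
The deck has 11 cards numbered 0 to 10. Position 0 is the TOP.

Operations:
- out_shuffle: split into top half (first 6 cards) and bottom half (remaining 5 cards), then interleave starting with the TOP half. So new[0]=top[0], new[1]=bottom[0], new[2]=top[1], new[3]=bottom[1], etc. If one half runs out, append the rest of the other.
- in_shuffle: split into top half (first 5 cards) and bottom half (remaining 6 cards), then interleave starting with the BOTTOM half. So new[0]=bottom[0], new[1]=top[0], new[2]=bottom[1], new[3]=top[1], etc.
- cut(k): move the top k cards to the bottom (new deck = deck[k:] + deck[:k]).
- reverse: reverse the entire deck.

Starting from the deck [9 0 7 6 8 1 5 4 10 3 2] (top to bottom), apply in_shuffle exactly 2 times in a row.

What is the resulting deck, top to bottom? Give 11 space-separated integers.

Answer: 7 1 10 9 6 5 3 0 8 4 2

Derivation:
After op 1 (in_shuffle): [1 9 5 0 4 7 10 6 3 8 2]
After op 2 (in_shuffle): [7 1 10 9 6 5 3 0 8 4 2]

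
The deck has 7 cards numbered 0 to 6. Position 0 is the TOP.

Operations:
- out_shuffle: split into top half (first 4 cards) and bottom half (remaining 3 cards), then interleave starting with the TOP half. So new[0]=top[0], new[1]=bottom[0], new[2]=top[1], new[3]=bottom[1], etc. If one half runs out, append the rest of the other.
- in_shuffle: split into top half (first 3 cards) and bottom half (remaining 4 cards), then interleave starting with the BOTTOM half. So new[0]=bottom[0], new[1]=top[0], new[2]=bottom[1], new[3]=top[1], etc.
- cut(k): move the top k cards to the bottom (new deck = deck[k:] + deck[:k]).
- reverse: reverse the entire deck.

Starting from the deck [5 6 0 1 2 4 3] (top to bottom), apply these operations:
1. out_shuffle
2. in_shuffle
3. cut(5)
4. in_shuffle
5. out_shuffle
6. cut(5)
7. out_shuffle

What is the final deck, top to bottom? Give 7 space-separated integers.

After op 1 (out_shuffle): [5 2 6 4 0 3 1]
After op 2 (in_shuffle): [4 5 0 2 3 6 1]
After op 3 (cut(5)): [6 1 4 5 0 2 3]
After op 4 (in_shuffle): [5 6 0 1 2 4 3]
After op 5 (out_shuffle): [5 2 6 4 0 3 1]
After op 6 (cut(5)): [3 1 5 2 6 4 0]
After op 7 (out_shuffle): [3 6 1 4 5 0 2]

Answer: 3 6 1 4 5 0 2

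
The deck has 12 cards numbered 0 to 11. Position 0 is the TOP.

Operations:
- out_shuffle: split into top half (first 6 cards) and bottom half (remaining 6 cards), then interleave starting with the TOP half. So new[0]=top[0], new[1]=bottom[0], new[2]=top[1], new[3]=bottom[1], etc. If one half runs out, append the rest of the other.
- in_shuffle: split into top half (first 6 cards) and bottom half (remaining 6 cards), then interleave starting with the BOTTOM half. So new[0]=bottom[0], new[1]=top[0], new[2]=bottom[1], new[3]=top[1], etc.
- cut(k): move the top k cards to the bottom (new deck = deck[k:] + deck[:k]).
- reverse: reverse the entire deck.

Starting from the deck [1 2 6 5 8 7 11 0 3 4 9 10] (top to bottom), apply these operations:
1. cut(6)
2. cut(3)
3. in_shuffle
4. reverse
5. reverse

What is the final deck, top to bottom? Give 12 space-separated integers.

After op 1 (cut(6)): [11 0 3 4 9 10 1 2 6 5 8 7]
After op 2 (cut(3)): [4 9 10 1 2 6 5 8 7 11 0 3]
After op 3 (in_shuffle): [5 4 8 9 7 10 11 1 0 2 3 6]
After op 4 (reverse): [6 3 2 0 1 11 10 7 9 8 4 5]
After op 5 (reverse): [5 4 8 9 7 10 11 1 0 2 3 6]

Answer: 5 4 8 9 7 10 11 1 0 2 3 6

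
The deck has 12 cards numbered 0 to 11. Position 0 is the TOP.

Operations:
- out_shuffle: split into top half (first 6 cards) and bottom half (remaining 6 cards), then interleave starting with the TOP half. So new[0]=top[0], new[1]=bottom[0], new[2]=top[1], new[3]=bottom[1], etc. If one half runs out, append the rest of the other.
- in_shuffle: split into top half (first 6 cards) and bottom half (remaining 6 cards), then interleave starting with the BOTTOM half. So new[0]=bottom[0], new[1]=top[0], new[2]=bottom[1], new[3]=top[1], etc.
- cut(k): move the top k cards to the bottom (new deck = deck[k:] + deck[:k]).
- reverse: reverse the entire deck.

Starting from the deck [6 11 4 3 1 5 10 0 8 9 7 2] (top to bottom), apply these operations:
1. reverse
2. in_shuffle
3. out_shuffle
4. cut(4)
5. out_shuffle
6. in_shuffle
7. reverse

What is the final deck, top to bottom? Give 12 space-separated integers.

Answer: 5 8 7 6 10 2 11 3 9 4 1 0

Derivation:
After op 1 (reverse): [2 7 9 8 0 10 5 1 3 4 11 6]
After op 2 (in_shuffle): [5 2 1 7 3 9 4 8 11 0 6 10]
After op 3 (out_shuffle): [5 4 2 8 1 11 7 0 3 6 9 10]
After op 4 (cut(4)): [1 11 7 0 3 6 9 10 5 4 2 8]
After op 5 (out_shuffle): [1 9 11 10 7 5 0 4 3 2 6 8]
After op 6 (in_shuffle): [0 1 4 9 3 11 2 10 6 7 8 5]
After op 7 (reverse): [5 8 7 6 10 2 11 3 9 4 1 0]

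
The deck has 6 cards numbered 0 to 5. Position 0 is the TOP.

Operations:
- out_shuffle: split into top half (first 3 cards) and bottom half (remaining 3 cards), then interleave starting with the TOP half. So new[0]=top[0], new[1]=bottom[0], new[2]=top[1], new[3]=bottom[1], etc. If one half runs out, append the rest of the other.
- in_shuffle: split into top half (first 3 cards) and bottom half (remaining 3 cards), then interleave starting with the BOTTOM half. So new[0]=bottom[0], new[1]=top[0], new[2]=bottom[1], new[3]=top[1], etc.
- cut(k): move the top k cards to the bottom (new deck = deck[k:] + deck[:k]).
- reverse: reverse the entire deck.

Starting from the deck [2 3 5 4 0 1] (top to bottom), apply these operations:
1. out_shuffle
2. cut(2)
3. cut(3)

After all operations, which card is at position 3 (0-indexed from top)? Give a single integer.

After op 1 (out_shuffle): [2 4 3 0 5 1]
After op 2 (cut(2)): [3 0 5 1 2 4]
After op 3 (cut(3)): [1 2 4 3 0 5]
Position 3: card 3.

Answer: 3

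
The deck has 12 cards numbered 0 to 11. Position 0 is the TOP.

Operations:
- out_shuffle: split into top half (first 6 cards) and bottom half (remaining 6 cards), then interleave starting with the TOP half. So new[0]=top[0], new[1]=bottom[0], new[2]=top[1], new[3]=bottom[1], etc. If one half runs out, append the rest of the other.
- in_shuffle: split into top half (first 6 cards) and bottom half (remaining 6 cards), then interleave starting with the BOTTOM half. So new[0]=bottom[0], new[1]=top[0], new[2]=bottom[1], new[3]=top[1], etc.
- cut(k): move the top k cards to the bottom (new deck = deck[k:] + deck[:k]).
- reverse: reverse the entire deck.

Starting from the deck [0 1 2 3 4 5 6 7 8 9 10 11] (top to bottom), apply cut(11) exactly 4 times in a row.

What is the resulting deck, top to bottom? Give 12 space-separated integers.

After op 1 (cut(11)): [11 0 1 2 3 4 5 6 7 8 9 10]
After op 2 (cut(11)): [10 11 0 1 2 3 4 5 6 7 8 9]
After op 3 (cut(11)): [9 10 11 0 1 2 3 4 5 6 7 8]
After op 4 (cut(11)): [8 9 10 11 0 1 2 3 4 5 6 7]

Answer: 8 9 10 11 0 1 2 3 4 5 6 7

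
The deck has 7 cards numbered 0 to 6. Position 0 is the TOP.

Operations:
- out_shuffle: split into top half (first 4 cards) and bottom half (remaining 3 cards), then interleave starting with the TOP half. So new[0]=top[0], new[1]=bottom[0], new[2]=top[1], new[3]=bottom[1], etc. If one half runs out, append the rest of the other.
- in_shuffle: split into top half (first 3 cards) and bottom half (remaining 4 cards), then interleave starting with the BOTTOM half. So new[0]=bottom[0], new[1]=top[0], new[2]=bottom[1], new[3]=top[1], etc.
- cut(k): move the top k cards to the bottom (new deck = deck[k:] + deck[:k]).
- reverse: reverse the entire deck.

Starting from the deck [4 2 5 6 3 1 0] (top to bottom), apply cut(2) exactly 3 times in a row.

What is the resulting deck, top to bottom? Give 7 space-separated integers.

After op 1 (cut(2)): [5 6 3 1 0 4 2]
After op 2 (cut(2)): [3 1 0 4 2 5 6]
After op 3 (cut(2)): [0 4 2 5 6 3 1]

Answer: 0 4 2 5 6 3 1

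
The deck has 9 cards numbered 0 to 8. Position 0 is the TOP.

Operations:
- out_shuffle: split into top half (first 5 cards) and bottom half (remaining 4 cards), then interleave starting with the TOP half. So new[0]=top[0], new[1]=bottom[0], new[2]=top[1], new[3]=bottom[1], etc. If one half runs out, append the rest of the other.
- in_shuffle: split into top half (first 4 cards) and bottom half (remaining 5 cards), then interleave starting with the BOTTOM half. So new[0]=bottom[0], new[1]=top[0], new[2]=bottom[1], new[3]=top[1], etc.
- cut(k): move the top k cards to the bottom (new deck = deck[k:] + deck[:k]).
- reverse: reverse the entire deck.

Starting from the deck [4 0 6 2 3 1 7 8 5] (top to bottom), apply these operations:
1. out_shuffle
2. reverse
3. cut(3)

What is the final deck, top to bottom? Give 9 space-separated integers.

After op 1 (out_shuffle): [4 1 0 7 6 8 2 5 3]
After op 2 (reverse): [3 5 2 8 6 7 0 1 4]
After op 3 (cut(3)): [8 6 7 0 1 4 3 5 2]

Answer: 8 6 7 0 1 4 3 5 2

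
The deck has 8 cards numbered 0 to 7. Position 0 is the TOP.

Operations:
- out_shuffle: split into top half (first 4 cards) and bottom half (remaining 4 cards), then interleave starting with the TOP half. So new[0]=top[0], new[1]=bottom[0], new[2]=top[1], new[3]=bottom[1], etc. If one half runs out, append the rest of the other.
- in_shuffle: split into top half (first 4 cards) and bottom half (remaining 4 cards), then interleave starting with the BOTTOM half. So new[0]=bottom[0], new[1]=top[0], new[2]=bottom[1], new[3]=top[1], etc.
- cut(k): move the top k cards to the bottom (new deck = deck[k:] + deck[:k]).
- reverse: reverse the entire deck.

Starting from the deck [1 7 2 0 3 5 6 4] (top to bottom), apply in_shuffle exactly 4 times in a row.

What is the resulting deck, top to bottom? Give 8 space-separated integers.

After op 1 (in_shuffle): [3 1 5 7 6 2 4 0]
After op 2 (in_shuffle): [6 3 2 1 4 5 0 7]
After op 3 (in_shuffle): [4 6 5 3 0 2 7 1]
After op 4 (in_shuffle): [0 4 2 6 7 5 1 3]

Answer: 0 4 2 6 7 5 1 3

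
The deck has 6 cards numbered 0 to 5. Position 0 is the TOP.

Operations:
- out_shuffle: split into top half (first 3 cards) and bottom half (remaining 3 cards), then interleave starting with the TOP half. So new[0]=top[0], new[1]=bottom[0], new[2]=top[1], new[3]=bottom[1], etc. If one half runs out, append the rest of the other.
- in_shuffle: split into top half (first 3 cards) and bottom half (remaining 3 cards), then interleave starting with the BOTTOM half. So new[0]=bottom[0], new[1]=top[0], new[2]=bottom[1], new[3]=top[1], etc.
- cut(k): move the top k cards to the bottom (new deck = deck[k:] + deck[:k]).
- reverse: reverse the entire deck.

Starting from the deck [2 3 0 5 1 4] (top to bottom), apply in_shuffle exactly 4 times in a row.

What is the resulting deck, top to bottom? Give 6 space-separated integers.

After op 1 (in_shuffle): [5 2 1 3 4 0]
After op 2 (in_shuffle): [3 5 4 2 0 1]
After op 3 (in_shuffle): [2 3 0 5 1 4]
After op 4 (in_shuffle): [5 2 1 3 4 0]

Answer: 5 2 1 3 4 0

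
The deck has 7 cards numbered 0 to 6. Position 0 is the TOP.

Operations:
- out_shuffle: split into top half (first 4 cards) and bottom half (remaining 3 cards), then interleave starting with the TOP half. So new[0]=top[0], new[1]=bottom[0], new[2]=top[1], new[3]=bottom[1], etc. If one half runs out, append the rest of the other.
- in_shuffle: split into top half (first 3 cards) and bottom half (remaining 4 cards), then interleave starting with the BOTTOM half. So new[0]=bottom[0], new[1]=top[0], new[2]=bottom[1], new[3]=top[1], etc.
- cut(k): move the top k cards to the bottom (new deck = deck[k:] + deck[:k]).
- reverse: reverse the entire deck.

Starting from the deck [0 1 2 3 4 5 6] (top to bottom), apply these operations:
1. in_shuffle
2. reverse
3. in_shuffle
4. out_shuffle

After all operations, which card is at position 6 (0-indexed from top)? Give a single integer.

Answer: 2

Derivation:
After op 1 (in_shuffle): [3 0 4 1 5 2 6]
After op 2 (reverse): [6 2 5 1 4 0 3]
After op 3 (in_shuffle): [1 6 4 2 0 5 3]
After op 4 (out_shuffle): [1 0 6 5 4 3 2]
Position 6: card 2.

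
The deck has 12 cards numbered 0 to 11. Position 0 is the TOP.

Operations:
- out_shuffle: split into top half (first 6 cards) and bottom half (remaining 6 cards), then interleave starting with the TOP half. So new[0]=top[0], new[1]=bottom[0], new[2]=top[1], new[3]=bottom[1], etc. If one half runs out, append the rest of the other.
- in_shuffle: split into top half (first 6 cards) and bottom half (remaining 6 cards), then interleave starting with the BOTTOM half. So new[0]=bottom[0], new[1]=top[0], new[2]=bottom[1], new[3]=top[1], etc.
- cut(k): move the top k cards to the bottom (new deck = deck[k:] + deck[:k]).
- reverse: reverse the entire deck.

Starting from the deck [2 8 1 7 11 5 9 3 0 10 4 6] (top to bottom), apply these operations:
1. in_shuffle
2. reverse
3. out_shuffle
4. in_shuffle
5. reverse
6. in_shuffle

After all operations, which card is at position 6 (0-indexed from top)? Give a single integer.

Answer: 3

Derivation:
After op 1 (in_shuffle): [9 2 3 8 0 1 10 7 4 11 6 5]
After op 2 (reverse): [5 6 11 4 7 10 1 0 8 3 2 9]
After op 3 (out_shuffle): [5 1 6 0 11 8 4 3 7 2 10 9]
After op 4 (in_shuffle): [4 5 3 1 7 6 2 0 10 11 9 8]
After op 5 (reverse): [8 9 11 10 0 2 6 7 1 3 5 4]
After op 6 (in_shuffle): [6 8 7 9 1 11 3 10 5 0 4 2]
Position 6: card 3.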